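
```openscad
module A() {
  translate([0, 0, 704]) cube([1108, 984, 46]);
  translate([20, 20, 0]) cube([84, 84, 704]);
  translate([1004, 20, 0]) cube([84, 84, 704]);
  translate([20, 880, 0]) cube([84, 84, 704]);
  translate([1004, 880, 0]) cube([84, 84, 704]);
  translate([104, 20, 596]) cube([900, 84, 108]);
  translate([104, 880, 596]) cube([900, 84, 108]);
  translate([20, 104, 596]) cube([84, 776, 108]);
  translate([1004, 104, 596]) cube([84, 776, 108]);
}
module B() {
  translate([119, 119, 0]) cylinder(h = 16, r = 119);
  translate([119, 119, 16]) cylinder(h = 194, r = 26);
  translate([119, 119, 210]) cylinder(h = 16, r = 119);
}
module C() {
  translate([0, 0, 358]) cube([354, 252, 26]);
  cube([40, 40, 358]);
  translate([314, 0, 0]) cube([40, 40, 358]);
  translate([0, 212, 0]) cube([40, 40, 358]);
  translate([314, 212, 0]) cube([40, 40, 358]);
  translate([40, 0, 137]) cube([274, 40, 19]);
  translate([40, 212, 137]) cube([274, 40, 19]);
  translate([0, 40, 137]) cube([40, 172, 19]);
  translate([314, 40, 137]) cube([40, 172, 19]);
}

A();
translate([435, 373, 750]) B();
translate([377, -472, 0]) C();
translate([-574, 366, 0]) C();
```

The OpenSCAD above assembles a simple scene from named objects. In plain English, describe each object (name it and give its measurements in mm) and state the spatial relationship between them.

A is a rectangular dining table. The top is 1108×984×46 mm with its upper surface at z = 750 mm. It stands on four 84×84 mm square legs, each inset 20 mm from the nearest pair of top edges, running from the floor to the underside of the top. Four apron rails, 84 mm thick and 108 mm tall, run between adjacent legs with their top edges flush with the underside of the top and their outer faces flush with the legs' outer faces.

B is a spool: two coaxial disc flanges of radius 119 mm and thickness 16 mm, joined by a core cylinder of radius 26 mm and height 194 mm. The lower flange rests on z = 0 and the three cylinders share a vertical axis.

C is a four-legged stool. The seat is 354×252 mm, 26 mm thick, top at z = 384 mm. It stands on four square legs, each 40×40 mm in cross-section, from z = 0 to the seat underside, each flush with a corner of the seat. Four stretchers, 40 mm wide and 19 mm tall, connect adjacent legs with their undersides at z = 137 mm, each running between the inner faces of the legs it joins and aligned with the legs' outer faces on the other axis.

The spool is on top of the table, centred. Two stools sit around the table at the −y, −x sides.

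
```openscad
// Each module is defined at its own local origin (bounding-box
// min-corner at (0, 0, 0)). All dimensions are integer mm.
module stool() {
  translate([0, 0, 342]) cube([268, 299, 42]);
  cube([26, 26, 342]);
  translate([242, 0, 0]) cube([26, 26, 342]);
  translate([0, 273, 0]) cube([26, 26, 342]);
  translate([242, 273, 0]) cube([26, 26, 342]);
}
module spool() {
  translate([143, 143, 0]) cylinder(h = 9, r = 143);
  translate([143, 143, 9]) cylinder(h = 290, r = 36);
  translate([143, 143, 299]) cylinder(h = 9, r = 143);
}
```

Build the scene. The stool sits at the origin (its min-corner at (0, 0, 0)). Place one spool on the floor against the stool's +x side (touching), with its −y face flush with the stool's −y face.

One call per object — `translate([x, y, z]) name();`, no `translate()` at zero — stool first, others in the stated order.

stool();
translate([268, 0, 0]) spool();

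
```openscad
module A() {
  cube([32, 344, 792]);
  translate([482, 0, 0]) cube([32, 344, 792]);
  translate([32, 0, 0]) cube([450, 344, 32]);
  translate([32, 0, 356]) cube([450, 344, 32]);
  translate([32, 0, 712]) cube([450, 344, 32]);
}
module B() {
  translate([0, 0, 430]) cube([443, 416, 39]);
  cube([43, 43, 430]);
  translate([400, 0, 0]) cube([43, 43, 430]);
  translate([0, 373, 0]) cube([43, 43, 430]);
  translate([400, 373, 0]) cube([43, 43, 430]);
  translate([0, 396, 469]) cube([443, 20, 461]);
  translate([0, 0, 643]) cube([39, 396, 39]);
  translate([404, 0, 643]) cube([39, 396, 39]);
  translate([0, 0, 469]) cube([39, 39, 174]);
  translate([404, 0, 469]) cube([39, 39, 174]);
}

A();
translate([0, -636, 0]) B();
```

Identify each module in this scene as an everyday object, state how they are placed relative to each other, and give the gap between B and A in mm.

A is a bookshelf. B is a chair. The chair is on the floor beside the bookshelf on its −y side. The gap between the chair and the bookshelf is 220 mm.

The chair's nearest face is 220 mm from the bookshelf's −y face.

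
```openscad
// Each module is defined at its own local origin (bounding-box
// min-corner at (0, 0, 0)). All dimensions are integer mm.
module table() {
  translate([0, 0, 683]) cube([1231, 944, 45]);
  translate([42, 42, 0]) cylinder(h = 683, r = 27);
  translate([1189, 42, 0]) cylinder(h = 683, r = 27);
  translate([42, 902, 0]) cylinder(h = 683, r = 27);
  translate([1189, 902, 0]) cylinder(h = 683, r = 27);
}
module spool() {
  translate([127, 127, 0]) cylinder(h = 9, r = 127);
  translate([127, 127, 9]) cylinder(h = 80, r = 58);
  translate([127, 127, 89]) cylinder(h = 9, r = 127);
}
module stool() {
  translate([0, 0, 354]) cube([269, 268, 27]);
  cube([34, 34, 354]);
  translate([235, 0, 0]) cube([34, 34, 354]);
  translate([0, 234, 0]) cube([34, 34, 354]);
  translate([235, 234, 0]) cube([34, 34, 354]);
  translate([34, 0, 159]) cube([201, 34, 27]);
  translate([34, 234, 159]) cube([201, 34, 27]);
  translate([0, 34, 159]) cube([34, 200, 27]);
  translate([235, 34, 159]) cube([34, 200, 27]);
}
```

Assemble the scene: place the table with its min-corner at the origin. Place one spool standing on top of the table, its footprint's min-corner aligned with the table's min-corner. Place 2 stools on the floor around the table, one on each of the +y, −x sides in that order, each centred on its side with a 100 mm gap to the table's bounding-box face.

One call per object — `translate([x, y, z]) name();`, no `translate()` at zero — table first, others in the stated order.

table();
translate([0, 0, 728]) spool();
translate([481, 1044, 0]) stool();
translate([-369, 338, 0]) stool();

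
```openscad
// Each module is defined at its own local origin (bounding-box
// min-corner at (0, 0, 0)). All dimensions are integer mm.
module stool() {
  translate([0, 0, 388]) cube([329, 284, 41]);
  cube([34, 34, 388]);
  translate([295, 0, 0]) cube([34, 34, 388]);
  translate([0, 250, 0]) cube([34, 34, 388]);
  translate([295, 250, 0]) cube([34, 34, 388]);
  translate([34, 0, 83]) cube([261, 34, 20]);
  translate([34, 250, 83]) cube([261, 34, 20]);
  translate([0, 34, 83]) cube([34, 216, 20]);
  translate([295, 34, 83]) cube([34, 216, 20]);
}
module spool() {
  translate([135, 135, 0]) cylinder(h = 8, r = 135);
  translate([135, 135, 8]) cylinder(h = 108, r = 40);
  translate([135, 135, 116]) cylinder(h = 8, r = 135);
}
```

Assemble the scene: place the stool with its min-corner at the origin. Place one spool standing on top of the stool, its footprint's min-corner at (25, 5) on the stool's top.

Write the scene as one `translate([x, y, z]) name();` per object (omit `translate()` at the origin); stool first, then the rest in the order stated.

stool();
translate([25, 5, 429]) spool();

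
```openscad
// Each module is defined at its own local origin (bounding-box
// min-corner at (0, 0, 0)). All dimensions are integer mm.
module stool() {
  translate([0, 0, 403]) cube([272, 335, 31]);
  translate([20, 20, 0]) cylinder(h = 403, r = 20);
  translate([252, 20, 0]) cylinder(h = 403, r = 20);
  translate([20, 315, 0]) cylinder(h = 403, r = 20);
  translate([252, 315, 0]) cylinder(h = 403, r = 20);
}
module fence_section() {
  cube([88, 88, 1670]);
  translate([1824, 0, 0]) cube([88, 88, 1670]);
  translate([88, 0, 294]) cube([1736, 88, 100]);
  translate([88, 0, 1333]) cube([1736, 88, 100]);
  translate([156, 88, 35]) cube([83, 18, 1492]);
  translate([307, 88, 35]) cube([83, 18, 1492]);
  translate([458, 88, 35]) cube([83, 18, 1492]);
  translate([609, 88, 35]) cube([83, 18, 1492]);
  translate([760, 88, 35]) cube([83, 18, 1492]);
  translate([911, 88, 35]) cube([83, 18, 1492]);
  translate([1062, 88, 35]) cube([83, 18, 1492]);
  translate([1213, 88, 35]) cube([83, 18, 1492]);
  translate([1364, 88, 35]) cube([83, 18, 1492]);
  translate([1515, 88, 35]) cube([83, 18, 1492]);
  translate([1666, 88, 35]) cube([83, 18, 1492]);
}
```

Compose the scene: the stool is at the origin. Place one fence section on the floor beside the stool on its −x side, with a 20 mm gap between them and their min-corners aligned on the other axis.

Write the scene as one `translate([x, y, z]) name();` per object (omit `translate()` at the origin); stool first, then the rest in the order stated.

stool();
translate([-1932, 0, 0]) fence_section();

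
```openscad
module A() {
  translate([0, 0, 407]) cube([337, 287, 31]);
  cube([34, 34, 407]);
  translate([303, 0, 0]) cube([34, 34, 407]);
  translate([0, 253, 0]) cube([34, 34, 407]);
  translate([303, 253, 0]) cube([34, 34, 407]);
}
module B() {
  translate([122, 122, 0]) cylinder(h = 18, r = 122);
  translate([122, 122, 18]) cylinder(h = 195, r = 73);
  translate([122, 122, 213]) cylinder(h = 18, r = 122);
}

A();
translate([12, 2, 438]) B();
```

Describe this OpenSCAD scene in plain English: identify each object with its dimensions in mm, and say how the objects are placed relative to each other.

A is a simple wooden stool: a rectangular seat 337 mm (x) by 287 mm (y), 31 mm thick, top face at z = 438 mm, on four square legs, each 34×34 mm in cross-section. The legs rest on z = 0, each flush with a corner of the seat.

B is a spool: two coaxial disc flanges of radius 122 mm and thickness 18 mm, joined by a core cylinder of radius 73 mm and height 195 mm. The lower flange rests on z = 0 and the three cylinders share a vertical axis.

The spool is on top of the stool.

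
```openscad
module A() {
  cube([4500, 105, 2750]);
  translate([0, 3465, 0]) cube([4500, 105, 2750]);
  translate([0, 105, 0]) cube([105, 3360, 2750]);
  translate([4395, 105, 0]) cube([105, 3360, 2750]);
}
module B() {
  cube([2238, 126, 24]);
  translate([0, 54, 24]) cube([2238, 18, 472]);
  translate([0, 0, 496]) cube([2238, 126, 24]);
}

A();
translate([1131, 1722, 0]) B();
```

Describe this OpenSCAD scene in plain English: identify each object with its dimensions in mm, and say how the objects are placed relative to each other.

A is the wall frame of a small rectangular building: four walls, each 2750 mm tall and 105 mm thick, enclosing a footprint 4500 mm (x) by 3570 mm (y) outside-to-outside, with no floor or roof. The front and back walls (the −y and +y sides) span the full width; the two side walls fit between them.

B is an I-beam lying along x, 2238 mm long. Overall section height 520 mm. Two flanges 126 mm wide (y) and 24 mm thick, one on the floor and one at the top; a web 18 mm thick runs between them, centred on the flange width.

The I-beam sits inside the house frame, centred.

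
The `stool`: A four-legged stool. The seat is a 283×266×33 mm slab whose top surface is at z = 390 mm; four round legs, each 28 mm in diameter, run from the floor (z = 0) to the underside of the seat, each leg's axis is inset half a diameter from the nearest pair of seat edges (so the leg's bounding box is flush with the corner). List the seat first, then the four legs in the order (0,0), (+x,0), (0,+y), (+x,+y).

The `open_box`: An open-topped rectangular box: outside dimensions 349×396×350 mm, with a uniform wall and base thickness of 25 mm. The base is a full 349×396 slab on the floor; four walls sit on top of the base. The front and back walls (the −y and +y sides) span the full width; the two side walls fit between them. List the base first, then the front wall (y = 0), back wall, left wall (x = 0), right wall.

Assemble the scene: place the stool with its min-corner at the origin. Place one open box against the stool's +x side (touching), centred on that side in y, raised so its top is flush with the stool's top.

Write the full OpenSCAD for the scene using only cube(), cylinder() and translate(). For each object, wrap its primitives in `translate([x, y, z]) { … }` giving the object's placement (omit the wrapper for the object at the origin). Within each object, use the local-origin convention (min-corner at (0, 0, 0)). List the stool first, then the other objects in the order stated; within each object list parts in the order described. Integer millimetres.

translate([0, 0, 357]) cube([283, 266, 33]);
translate([14, 14, 0]) cylinder(h = 357, r = 14);
translate([269, 14, 0]) cylinder(h = 357, r = 14);
translate([14, 252, 0]) cylinder(h = 357, r = 14);
translate([269, 252, 0]) cylinder(h = 357, r = 14);
translate([283, -65, 40]) {
  cube([349, 396, 25]);
  translate([0, 0, 25]) cube([349, 25, 325]);
  translate([0, 371, 25]) cube([349, 25, 325]);
  translate([0, 25, 25]) cube([25, 346, 325]);
  translate([324, 25, 25]) cube([25, 346, 325]);
}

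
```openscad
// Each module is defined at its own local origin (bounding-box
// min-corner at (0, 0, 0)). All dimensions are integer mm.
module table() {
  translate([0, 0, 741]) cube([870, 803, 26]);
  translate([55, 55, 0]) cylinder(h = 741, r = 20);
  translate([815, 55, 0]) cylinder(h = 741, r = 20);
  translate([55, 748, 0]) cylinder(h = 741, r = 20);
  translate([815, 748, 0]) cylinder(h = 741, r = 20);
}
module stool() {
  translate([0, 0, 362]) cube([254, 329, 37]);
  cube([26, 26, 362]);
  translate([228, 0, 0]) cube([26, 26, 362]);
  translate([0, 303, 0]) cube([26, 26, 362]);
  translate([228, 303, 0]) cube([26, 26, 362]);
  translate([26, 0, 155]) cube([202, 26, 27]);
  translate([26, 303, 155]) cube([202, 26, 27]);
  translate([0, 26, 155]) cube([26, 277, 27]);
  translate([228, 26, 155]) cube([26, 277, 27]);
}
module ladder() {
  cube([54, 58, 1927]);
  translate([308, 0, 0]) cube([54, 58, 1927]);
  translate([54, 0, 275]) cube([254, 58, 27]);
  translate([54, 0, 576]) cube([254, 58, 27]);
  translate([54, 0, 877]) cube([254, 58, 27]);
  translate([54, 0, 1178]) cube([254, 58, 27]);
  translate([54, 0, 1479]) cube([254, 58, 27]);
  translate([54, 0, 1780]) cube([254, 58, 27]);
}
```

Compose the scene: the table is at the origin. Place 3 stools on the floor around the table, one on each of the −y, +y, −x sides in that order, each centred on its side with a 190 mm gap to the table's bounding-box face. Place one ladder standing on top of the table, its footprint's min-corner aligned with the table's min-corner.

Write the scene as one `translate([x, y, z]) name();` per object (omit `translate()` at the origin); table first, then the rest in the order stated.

table();
translate([308, -519, 0]) stool();
translate([308, 993, 0]) stool();
translate([-444, 237, 0]) stool();
translate([0, 0, 767]) ladder();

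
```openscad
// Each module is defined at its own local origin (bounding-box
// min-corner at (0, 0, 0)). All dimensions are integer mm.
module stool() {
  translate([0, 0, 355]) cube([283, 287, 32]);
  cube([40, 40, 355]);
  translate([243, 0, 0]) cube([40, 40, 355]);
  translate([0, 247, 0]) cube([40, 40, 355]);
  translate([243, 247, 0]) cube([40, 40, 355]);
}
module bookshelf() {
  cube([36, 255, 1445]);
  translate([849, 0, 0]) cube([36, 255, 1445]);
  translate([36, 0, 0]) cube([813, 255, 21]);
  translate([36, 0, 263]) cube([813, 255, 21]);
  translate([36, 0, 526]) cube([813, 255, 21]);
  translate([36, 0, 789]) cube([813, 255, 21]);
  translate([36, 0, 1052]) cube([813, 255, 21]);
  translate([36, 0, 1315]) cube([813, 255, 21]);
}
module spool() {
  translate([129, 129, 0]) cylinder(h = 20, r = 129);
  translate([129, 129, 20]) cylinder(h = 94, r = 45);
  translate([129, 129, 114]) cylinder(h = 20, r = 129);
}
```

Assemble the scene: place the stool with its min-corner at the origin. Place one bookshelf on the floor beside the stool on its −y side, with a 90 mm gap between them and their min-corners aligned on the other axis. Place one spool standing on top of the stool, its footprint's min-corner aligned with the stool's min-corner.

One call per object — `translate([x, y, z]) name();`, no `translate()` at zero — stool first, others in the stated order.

stool();
translate([0, -345, 0]) bookshelf();
translate([0, 0, 387]) spool();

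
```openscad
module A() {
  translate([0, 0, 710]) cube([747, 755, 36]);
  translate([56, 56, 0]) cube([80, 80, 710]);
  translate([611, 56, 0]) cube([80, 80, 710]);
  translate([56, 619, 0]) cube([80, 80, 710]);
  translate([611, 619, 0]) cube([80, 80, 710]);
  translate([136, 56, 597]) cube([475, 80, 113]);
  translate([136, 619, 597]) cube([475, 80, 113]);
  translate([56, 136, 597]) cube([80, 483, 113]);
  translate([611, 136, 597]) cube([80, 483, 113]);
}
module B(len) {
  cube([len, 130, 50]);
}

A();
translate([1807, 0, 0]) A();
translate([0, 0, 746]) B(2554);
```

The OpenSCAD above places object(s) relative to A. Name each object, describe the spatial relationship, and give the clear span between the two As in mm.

A is a table. B is a beam. A beam spans the tops of two tables. The clear span between the two tables is 1060 mm.

Second table starts at x = 1807; first ends at x = 747; clear span = 1807 − 747 = 1060 mm.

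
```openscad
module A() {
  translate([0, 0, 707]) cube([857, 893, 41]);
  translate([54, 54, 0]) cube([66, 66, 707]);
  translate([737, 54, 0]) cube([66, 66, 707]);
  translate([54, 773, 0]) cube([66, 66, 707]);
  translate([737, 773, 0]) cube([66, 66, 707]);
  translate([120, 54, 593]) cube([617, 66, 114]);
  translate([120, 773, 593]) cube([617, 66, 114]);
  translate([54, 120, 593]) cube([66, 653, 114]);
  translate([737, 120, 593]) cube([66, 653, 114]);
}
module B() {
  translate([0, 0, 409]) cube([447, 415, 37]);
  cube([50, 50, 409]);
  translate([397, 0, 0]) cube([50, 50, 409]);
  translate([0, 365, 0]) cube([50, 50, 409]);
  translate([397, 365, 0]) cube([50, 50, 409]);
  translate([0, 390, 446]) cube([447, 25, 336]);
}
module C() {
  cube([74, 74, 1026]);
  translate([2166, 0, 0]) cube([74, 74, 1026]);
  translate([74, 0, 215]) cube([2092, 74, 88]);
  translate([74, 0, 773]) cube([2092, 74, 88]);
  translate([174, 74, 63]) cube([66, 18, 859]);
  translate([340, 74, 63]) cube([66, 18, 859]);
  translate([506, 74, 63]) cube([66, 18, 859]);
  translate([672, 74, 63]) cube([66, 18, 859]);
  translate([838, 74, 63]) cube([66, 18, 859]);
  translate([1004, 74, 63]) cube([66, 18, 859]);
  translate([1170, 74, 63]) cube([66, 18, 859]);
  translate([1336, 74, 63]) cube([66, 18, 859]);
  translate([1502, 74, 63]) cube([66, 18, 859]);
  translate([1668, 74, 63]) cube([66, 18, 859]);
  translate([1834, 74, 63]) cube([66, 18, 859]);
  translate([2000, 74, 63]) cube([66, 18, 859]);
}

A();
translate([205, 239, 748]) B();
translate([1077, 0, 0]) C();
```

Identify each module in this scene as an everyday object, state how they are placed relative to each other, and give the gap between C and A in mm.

The fence section's nearest face is 220 mm from the table's +x face.

A is a table. B is a chair. C is a fence section. The chair is on top of the table, centred. The fence section is on the floor beside the table on its +x side. The gap between the fence section and the table is 220 mm.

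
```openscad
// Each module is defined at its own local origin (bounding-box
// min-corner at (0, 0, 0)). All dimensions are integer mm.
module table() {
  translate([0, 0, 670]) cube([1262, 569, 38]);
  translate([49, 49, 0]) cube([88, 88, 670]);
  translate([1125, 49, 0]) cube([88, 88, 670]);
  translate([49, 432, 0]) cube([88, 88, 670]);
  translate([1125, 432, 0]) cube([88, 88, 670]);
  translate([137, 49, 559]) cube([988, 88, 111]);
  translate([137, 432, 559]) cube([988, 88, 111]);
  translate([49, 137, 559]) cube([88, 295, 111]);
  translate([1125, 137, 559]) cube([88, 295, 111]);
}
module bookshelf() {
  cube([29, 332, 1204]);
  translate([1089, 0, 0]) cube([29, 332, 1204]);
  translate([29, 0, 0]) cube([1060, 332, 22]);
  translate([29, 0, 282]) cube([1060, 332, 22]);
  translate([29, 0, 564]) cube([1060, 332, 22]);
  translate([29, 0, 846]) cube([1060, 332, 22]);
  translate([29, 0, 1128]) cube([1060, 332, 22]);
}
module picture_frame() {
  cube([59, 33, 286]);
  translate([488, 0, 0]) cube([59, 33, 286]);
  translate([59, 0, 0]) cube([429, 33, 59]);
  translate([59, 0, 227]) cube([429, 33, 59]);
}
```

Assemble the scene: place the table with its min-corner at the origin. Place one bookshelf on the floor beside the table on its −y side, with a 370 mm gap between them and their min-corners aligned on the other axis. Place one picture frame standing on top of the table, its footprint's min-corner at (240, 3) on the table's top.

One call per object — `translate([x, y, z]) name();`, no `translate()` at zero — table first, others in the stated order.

table();
translate([0, -702, 0]) bookshelf();
translate([240, 3, 708]) picture_frame();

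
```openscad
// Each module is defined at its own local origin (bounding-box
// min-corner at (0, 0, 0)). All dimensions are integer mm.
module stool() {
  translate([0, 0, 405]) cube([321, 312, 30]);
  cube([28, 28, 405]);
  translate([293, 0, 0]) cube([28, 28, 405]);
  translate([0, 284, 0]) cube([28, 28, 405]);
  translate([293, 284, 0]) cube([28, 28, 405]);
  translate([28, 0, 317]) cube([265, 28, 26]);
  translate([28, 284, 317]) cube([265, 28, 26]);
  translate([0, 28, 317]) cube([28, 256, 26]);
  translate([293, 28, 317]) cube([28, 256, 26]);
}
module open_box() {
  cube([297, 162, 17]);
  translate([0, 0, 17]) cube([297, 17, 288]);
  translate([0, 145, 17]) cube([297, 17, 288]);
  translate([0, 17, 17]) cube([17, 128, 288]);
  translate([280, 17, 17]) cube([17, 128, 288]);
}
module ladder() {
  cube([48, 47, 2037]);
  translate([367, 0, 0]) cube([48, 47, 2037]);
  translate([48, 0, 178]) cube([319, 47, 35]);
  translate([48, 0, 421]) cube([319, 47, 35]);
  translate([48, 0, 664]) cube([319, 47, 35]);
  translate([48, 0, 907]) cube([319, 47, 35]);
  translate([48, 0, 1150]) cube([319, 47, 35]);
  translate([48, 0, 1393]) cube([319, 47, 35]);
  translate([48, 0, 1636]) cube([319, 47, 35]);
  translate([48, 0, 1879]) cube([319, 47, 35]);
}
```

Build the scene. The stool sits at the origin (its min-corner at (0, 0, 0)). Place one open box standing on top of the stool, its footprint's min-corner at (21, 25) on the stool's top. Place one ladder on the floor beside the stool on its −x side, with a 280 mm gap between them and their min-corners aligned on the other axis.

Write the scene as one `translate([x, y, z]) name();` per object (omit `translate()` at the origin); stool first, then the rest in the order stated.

stool();
translate([21, 25, 435]) open_box();
translate([-695, 0, 0]) ladder();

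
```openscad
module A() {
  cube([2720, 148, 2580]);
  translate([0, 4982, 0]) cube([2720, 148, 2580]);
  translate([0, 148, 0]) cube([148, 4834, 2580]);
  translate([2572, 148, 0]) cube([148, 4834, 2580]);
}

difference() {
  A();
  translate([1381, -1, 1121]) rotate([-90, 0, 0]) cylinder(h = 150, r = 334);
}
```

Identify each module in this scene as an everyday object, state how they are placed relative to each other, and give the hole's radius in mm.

The subtracted cylinder has r = 334 mm.

A is a house frame. The house frame has a circular hole through its front wall. The hole's radius is 334 mm.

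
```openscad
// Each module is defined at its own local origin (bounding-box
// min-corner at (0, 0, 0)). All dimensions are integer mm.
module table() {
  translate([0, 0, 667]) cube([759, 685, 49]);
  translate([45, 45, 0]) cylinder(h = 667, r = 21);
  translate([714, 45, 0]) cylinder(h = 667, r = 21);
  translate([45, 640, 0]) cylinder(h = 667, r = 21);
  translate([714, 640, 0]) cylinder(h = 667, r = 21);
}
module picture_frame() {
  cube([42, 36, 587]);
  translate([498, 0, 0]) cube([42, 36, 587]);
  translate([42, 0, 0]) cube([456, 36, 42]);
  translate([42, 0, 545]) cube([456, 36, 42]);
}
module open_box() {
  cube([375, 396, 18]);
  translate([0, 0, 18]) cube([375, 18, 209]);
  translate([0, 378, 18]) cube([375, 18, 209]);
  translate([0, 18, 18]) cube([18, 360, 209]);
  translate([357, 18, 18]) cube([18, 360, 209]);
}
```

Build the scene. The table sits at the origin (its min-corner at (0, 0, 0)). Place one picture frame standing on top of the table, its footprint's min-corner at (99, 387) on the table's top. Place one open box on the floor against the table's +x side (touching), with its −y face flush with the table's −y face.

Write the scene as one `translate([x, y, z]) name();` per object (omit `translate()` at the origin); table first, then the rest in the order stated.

table();
translate([99, 387, 716]) picture_frame();
translate([759, 0, 0]) open_box();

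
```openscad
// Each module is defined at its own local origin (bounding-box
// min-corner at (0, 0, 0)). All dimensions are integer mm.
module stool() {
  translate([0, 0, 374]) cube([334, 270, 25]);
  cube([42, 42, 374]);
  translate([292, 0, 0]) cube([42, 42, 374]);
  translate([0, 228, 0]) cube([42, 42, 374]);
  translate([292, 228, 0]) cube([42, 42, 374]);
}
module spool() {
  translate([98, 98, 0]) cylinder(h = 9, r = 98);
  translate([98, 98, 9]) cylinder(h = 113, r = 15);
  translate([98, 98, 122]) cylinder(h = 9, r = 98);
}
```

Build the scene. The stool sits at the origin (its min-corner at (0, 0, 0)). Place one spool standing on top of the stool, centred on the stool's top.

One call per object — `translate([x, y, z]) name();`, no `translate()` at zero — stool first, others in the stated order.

stool();
translate([69, 37, 399]) spool();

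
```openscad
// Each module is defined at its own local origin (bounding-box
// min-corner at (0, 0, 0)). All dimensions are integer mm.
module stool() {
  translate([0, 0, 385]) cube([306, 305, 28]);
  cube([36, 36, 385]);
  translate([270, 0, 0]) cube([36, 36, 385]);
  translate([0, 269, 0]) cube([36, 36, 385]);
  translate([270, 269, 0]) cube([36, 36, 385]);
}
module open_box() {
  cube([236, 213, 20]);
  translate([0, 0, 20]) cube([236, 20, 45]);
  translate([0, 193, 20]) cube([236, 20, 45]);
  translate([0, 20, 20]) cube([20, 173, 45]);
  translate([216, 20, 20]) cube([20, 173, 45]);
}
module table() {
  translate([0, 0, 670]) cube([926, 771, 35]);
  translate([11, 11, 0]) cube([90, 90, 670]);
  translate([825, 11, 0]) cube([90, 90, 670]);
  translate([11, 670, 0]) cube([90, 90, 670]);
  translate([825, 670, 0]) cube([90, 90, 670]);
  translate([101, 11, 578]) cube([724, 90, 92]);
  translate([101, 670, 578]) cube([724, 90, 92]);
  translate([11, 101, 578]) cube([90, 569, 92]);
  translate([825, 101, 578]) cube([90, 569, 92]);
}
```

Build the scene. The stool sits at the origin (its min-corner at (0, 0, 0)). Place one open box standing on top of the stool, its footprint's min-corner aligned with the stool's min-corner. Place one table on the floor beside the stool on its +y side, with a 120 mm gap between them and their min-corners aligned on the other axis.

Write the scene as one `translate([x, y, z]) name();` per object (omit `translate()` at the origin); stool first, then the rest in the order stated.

stool();
translate([0, 0, 413]) open_box();
translate([0, 425, 0]) table();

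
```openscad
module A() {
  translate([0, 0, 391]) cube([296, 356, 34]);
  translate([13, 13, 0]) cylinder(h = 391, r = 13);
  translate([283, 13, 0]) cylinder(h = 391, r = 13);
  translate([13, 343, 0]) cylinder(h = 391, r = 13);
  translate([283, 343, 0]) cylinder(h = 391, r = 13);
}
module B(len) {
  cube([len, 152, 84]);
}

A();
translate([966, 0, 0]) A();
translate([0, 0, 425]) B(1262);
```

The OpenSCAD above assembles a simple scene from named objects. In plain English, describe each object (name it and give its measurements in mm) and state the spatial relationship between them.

A is a four-legged stool. The seat is a 296×356×34 mm slab whose top surface is at z = 425 mm; four round legs, each 26 mm in diameter, run from the floor (z = 0) to the underside of the seat, each leg's axis is inset half a diameter from the nearest pair of seat edges (so the leg's bounding box is flush with the corner).

B is a rectangular beam 1262 mm long (x), 152 mm deep (y), 84 mm thick (z).

The beam spans the tops of two stools placed 670 mm apart, resting at z = 425 mm.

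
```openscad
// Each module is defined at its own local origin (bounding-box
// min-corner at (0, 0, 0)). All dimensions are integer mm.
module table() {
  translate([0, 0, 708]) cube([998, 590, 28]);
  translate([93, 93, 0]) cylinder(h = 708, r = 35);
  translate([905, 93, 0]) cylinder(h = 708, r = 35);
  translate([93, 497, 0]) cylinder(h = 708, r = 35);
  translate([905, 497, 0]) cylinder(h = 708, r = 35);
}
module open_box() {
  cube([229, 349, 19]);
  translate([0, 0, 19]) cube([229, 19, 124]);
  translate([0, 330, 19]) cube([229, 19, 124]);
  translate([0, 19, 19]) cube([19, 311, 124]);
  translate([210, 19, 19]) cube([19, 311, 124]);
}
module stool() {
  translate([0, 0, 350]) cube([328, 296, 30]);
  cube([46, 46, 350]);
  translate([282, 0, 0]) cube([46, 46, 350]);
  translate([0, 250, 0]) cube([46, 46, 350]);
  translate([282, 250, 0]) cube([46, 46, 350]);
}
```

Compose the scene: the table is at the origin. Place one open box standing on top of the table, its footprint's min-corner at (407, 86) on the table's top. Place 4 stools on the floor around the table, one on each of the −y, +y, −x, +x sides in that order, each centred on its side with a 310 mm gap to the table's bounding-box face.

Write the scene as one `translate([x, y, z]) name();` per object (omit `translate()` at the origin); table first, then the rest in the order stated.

table();
translate([407, 86, 736]) open_box();
translate([335, -606, 0]) stool();
translate([335, 900, 0]) stool();
translate([-638, 147, 0]) stool();
translate([1308, 147, 0]) stool();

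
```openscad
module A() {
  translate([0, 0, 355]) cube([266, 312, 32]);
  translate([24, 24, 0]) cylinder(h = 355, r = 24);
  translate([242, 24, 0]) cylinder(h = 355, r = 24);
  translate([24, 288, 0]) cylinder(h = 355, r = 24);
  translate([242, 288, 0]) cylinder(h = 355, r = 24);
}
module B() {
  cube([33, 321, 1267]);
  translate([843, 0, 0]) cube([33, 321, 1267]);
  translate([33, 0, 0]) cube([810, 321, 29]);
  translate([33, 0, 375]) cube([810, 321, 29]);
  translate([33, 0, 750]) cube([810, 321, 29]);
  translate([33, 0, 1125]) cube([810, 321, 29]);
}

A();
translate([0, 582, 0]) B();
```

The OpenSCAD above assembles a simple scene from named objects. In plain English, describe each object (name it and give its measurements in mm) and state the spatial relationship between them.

A is a simple wooden stool: a rectangular seat 266 mm (x) by 312 mm (y), 32 mm thick, top face at z = 387 mm, on four round legs, each 48 mm in diameter. The legs rest on z = 0, each leg's axis is inset half a diameter from the nearest pair of seat edges (so the leg's bounding box is flush with the corner).

B is a bookshelf 876 mm wide overall, 321 mm deep and 1267 mm tall. The two sides are 33 mm thick vertical panels. 4 horizontal shelves of 29 mm thickness span between the inner faces of the sides; the lowest shelf sits on the floor and shelves are stacked with a clear vertical gap of 346 mm between each pair.

The bookshelf is on the floor beside the stool on its +y side.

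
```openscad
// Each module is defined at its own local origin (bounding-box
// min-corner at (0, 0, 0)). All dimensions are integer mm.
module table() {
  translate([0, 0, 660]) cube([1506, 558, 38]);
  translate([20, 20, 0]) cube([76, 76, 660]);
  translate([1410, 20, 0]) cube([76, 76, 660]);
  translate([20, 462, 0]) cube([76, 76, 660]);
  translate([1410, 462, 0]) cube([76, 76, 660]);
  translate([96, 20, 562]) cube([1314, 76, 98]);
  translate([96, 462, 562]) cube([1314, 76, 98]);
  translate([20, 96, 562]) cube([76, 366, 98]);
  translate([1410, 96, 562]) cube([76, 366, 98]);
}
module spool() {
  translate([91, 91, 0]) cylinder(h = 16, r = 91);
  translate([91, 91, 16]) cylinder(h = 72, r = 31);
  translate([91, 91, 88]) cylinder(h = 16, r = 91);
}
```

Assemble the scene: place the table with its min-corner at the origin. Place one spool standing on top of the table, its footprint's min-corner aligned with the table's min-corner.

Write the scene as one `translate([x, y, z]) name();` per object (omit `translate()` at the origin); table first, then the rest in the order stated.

table();
translate([0, 0, 698]) spool();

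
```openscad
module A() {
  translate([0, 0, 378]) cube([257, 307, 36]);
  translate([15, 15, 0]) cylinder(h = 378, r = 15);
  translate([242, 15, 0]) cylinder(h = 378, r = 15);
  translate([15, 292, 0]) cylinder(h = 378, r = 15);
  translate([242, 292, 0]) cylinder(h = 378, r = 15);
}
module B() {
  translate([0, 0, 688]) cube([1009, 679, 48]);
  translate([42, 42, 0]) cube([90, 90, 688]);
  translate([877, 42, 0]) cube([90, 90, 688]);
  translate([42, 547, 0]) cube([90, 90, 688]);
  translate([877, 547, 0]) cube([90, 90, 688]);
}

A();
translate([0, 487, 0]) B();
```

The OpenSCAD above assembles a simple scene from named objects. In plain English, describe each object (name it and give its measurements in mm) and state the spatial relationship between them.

A is a four-legged stool. The seat is 257×307 mm, 36 mm thick, top at z = 414 mm. It stands on four round legs, each 30 mm in diameter, from z = 0 to the seat underside, each leg's axis is inset half a diameter from the nearest pair of seat edges (so the leg's bounding box is flush with the corner).

B is a table: top 1009 mm (x) × 679 mm (y), 48 mm thick, upper face at z = 736 mm, on four 90×90 mm square legs, each inset 42 mm from the nearest pair of top edges, running from z = 0 to the bottom of the top.

The table is on the floor beside the stool on its +y side.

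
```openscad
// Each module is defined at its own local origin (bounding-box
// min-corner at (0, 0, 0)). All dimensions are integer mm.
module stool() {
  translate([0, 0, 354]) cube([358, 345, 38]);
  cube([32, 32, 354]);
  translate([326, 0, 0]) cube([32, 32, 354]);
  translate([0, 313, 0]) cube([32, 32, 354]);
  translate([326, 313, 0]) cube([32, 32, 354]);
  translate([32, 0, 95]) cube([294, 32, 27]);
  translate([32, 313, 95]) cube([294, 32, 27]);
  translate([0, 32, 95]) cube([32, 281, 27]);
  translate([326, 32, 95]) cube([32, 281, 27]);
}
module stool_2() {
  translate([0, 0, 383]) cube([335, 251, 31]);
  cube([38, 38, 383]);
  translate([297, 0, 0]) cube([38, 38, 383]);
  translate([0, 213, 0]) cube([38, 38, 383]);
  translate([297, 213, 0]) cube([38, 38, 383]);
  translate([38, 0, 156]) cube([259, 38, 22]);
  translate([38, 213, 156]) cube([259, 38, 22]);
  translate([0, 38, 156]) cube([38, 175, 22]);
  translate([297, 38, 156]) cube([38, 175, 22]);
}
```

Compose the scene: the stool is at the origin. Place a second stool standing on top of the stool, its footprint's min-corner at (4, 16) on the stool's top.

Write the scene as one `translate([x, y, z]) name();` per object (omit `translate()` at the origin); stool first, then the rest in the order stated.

stool();
translate([4, 16, 392]) stool_2();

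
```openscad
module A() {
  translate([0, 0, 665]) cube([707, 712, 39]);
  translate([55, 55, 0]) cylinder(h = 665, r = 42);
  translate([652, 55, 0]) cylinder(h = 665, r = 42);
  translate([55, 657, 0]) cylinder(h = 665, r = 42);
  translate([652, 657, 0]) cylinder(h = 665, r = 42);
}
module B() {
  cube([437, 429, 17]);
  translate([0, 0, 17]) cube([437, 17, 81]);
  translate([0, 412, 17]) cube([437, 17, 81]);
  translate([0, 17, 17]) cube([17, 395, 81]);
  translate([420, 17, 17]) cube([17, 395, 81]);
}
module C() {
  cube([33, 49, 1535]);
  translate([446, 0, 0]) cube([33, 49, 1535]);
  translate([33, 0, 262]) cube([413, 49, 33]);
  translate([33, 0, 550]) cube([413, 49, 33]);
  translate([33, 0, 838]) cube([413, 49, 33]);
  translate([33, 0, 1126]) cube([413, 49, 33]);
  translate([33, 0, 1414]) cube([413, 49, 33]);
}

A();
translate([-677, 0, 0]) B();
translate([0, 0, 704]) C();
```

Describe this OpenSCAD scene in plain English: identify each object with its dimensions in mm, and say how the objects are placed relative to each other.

A is a table with a 707×712 mm rectangular top, 39 mm thick, top surface at z = 704 mm, supported by four round legs of 84 mm diameter, each leg's bounding box inset 13 mm from the nearest pair of top edges, running from the floor.

B is an open storage box with external size 437×429×98 mm and wall thickness 17 mm (the base is also 17 mm thick). The base covers the whole footprint; the four walls stand on the base, with the y-facing walls full-width and the x-facing walls fitting between their inner faces.

C is a wooden ladder with two side rails of 33×49 mm section and 1535 mm height, set 479 mm apart overall. Between them run 5 rectangular rungs (49 mm deep, 33 mm thick), front faces flush with the rails' −y face. The bottom of the first rung is 262 mm above the floor and each subsequent rung is 288 mm higher than the one below.

The open box is on the floor beside the table on its −x side. The ladder is on top of the table.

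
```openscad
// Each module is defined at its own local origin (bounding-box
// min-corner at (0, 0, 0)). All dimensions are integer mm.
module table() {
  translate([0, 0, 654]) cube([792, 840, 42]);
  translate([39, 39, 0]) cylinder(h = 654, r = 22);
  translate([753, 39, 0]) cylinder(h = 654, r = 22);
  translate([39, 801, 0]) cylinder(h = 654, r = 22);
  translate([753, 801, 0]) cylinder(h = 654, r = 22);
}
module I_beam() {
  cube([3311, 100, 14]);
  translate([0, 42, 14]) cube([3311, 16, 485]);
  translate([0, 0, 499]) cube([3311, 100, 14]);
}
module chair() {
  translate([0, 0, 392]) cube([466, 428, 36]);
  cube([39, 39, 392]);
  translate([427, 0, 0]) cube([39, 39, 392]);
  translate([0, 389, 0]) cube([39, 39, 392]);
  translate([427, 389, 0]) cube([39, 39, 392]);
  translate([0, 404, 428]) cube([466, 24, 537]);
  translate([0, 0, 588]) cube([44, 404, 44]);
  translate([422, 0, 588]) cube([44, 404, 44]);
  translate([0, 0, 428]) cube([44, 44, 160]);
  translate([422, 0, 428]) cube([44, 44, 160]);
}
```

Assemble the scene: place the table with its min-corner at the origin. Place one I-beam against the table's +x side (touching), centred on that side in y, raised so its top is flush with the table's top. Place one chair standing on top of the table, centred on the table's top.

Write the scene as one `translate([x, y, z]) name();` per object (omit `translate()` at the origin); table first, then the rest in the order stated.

table();
translate([792, 370, 183]) I_beam();
translate([163, 206, 696]) chair();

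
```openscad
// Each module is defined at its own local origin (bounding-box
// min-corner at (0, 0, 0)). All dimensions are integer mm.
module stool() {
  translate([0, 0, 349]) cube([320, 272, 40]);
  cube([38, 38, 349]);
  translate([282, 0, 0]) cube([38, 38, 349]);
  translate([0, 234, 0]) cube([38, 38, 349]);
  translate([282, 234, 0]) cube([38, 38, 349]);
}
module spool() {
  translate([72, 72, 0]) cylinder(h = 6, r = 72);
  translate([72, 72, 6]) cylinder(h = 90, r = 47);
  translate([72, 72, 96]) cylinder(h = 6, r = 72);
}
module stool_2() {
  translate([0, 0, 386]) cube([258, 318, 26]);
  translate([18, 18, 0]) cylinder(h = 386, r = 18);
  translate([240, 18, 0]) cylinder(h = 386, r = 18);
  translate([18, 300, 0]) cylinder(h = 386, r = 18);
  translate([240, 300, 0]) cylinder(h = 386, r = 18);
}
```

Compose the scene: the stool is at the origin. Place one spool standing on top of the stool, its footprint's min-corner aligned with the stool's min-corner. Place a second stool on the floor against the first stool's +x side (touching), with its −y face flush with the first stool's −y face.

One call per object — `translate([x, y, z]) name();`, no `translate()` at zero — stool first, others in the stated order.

stool();
translate([0, 0, 389]) spool();
translate([320, 0, 0]) stool_2();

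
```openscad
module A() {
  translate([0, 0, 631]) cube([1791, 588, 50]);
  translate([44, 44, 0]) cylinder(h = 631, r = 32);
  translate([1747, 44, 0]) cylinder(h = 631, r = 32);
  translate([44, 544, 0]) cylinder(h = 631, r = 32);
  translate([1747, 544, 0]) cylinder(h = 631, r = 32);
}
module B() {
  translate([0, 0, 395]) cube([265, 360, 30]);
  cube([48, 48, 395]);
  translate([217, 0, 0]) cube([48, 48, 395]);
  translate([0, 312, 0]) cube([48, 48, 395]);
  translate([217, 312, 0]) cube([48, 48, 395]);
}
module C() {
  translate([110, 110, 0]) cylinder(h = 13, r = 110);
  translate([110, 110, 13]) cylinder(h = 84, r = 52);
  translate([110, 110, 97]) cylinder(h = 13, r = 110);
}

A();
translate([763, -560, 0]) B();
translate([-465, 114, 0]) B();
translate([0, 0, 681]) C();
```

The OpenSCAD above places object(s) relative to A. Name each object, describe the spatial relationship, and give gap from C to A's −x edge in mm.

The spool's min-x is at 0; the table's min-x is 0; gap = 0 mm.

A is a table. B is a stool. C is a spool. Two stools sit around the table at the −y, −x sides. The spool is on top of the table. The gap from the spool to the table's −x edge is 0 mm.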